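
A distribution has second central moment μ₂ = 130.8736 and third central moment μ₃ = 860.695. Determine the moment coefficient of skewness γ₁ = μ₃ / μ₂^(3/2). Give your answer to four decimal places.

σ = √μ₂ = √130.8736 = 11.44000
σ³ = μ₂^(3/2) = 1497.19398
γ₁ = μ₃/σ³ = 860.695 / 1497.19398 ≈ 0.5749

0.5749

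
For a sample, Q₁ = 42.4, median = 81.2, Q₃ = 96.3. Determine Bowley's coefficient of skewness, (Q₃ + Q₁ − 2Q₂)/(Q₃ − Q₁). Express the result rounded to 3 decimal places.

-0.440

numerator: Q₃ + Q₁ − 2Q₂ = 96.3 + 42.4 − 2×81.2 = -23.7000
denominator: Q₃ − Q₁ = 96.3 − 42.4 = 53.9000
Bowley skewness = -23.7000 / 53.9000 ≈ -0.440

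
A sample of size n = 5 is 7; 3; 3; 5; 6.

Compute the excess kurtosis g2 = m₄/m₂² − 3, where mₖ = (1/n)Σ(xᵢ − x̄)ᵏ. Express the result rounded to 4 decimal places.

x̄ = 4.8000
Σ(xᵢ − x̄)² = 12.8000 ⇒ m₂ = 2.56000
Σ(xᵢ − x̄)⁴ = 46.4960 ⇒ m₄ = 9.29920
m₂² = 6.55360
g2 = m₄/m₂² − 3 = 1.41895 − 3 ≈ -1.5811

-1.5811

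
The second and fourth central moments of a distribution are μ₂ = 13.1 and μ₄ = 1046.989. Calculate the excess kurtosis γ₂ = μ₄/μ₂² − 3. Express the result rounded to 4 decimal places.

μ₂² = 13.1² = 171.61000
μ₄/μ₂² = 1046.989 / 171.61000 = 6.10098
γ₂ = 6.10098 − 3 ≈ 3.1010

3.1010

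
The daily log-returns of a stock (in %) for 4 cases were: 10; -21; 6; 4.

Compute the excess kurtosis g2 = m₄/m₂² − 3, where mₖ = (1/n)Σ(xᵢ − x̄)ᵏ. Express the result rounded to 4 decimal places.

x̄ = -0.2500
Σ(xᵢ − x̄)² = 592.7500 ⇒ m₂ = 148.18750
Σ(xᵢ − x̄)⁴ = 198274.3281 ⇒ m₄ = 49568.58203
m₂² = 21959.53516
g2 = m₄/m₂² − 3 = 2.25727 − 3 ≈ -0.7427

-0.7427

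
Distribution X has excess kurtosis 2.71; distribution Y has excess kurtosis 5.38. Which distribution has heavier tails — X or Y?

Higher excess kurtosis ⇒ heavier tails relative to the normal distribution.
2.71 vs 5.38: the larger is 5.38, so Y has heavier tails.

Y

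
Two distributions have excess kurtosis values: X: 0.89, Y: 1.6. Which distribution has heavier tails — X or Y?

Higher excess kurtosis ⇒ heavier tails relative to the normal distribution.
0.89 vs 1.6: the larger is 1.6, so Y has heavier tails.

Y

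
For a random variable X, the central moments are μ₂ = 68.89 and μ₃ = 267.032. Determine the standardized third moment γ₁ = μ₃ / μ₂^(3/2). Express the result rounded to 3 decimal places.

0.467

σ = √μ₂ = √68.89 = 8.30000
σ³ = μ₂^(3/2) = 571.78700
γ₁ = μ₃/σ³ = 267.032 / 571.78700 ≈ 0.467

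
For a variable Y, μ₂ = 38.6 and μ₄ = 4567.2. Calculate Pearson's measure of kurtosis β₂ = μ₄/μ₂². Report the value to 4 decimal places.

μ₂² = 38.6² = 1489.96000
μ₄/μ₂² = 4567.2 / 1489.96000 = 3.06532
β₂ ≈ 3.0653

3.0653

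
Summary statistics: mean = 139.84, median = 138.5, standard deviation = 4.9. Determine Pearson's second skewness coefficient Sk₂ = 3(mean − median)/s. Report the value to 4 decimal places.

0.8204

Sk₂ = 3(139.84 − 138.5) / 4.9 = 3 × 1.3400 / 4.9
    = 4.0200 / 4.9 ≈ 0.8204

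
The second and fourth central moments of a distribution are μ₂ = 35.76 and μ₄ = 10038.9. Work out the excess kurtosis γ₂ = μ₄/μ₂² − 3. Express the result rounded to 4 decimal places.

4.8504

μ₂² = 35.76² = 1278.77760
μ₄/μ₂² = 10038.9 / 1278.77760 = 7.85039
γ₂ = 7.85039 − 3 ≈ 4.8504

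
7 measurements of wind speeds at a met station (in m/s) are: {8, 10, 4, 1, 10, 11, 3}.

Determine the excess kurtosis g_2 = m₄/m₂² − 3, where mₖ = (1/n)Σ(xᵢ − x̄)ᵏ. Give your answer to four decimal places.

-1.5518

x̄ = 6.7143
Σ(xᵢ − x̄)² = 95.4286 ⇒ m₂ = 13.63265
Σ(xᵢ − x̄)⁴ = 1884.0233 ⇒ m₄ = 269.14619
m₂² = 185.84923
g_2 = m₄/m₂² − 3 = 1.44820 − 3 ≈ -1.5518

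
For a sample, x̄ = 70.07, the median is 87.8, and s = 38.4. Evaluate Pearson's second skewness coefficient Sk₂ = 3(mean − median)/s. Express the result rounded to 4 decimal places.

-1.3852

Sk₂ = 3(70.07 − 87.8) / 38.4 = 3 × -17.7300 / 38.4
    = -53.1900 / 38.4 ≈ -1.3852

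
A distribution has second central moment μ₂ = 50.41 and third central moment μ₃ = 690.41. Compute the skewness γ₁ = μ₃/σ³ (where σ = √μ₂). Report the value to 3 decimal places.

σ = √μ₂ = √50.41 = 7.10000
σ³ = μ₂^(3/2) = 357.91100
γ₁ = μ₃/σ³ = 690.41 / 357.91100 ≈ 1.929

1.929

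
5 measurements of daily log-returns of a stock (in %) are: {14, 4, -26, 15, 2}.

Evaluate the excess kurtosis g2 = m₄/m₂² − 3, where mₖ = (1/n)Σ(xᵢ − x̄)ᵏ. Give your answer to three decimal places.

x̄ = 1.8000
Σ(xᵢ − x̄)² = 1100.8000 ⇒ m₂ = 220.16000
Σ(xᵢ − x̄)⁴ = 649818.0160 ⇒ m₄ = 129963.60320
m₂² = 48470.42560
g2 = m₄/m₂² − 3 = 2.68130 − 3 ≈ -0.319

-0.319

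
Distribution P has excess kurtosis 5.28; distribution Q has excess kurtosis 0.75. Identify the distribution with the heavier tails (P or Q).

Higher excess kurtosis ⇒ heavier tails relative to the normal distribution.
5.28 vs 0.75: the larger is 5.28, so P has heavier tails.

P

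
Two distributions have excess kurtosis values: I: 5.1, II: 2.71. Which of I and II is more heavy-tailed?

Higher excess kurtosis ⇒ heavier tails relative to the normal distribution.
5.1 vs 2.71: the larger is 5.1, so I has heavier tails.

I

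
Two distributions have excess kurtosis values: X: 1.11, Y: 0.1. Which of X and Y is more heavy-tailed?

Higher excess kurtosis ⇒ heavier tails relative to the normal distribution.
1.11 vs 0.1: the larger is 1.11, so X has heavier tails.

X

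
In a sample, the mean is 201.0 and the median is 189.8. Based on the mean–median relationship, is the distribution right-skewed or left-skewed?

mean − median = 201.0 − 189.8 = 11.2
mean > median ⇒ the longer tail is on the right ⇒ right-skewed (positively skewed).

right-skewed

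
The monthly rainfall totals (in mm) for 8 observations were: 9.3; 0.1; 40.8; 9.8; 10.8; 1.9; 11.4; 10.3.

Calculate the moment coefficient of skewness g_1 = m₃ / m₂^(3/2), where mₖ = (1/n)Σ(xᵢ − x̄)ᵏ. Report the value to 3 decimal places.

1.714

x̄ = (9.3 + 0.1 + 40.8 + 9.8 + 10.8 + 1.9 + 11.4 + 10.3) / 8 = 11.8000
deviations (xᵢ − x̄): -2.5000, -11.7000, 29.0000, -2.0000, -1.0000, -9.9000, -0.4000, -1.5000
Σ(xᵢ − x̄)² = 1089.5600 ⇒ m₂ = 1089.5600/8 = 136.19500
Σ(xᵢ − x̄)³ = 21789.0240 ⇒ m₃ = 21789.0240/8 = 2723.62800
m₂^(3/2) = 136.19500^(1.5) = 1589.43124
g_1 = m₃ / m₂^(3/2) = 2723.62800 / 1589.43124 ≈ 1.714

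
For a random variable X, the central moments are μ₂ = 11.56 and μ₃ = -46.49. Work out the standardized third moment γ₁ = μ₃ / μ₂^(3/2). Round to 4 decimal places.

-1.1828

σ = √μ₂ = √11.56 = 3.40000
σ³ = μ₂^(3/2) = 39.30400
γ₁ = μ₃/σ³ = -46.49 / 39.30400 ≈ -1.1828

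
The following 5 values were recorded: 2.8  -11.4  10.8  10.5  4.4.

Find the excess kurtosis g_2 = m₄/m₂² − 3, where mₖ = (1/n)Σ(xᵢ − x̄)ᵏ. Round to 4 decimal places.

x̄ = 3.4200
Σ(xᵢ − x̄)² = 325.5680 ⇒ m₂ = 65.11360
Σ(xᵢ − x̄)⁴ = 53718.4881 ⇒ m₄ = 10743.69762
m₂² = 4239.78090
g_2 = m₄/m₂² − 3 = 2.53402 − 3 ≈ -0.4660

-0.4660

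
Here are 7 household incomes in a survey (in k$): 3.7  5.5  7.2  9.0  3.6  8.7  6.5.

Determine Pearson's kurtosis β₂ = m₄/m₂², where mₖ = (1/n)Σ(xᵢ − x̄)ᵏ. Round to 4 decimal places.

x̄ = 6.3143
Σ(xᵢ − x̄)² = 28.5886 ⇒ m₂ = 4.08408
Σ(xᵢ − x̄)⁴ = 186.4673 ⇒ m₄ = 26.63818
m₂² = 16.67972
β₂ = m₄/m₂² = 26.63818 / 16.67972 ≈ 1.5970

1.5970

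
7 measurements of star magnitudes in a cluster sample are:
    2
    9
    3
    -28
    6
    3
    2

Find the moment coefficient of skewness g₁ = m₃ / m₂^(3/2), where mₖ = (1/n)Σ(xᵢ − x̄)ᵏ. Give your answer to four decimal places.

x̄ = (2 + 9 + 3 - 28 + 6 + 3 + 2) / 7 = -0.4286
deviations (xᵢ − x̄): 2.4286, 9.4286, 3.4286, -27.5714, 6.4286, 3.4286, 2.4286
Σ(xᵢ − x̄)² = 925.7143 ⇒ m₂ = 925.7143/7 = 132.24490
Σ(xᵢ − x̄)³ = -19746.2449 ⇒ m₃ = -19746.2449/7 = -2820.89213
m₂^(3/2) = 132.24490^(1.5) = 1520.78699
g₁ = m₃ / m₂^(3/2) = -2820.89213 / 1520.78699 ≈ -1.8549

-1.8549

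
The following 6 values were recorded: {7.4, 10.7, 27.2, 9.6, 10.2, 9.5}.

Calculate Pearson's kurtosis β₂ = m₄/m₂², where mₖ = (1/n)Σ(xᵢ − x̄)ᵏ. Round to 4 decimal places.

4.0396

x̄ = 12.4333
Σ(xᵢ − x̄)² = 268.0133 ⇒ m₂ = 44.66889
Σ(xᵢ − x̄)⁴ = 48361.9611 ⇒ m₄ = 8060.32685
m₂² = 1995.30963
β₂ = m₄/m₂² = 8060.32685 / 1995.30963 ≈ 4.0396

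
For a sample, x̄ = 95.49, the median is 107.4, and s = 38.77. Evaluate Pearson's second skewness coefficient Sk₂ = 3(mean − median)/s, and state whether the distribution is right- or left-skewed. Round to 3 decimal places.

Sk₂ = 3(95.49 − 107.4) / 38.77 = 3 × -11.9100 / 38.77
    = -35.7300 / 38.77 ≈ -0.922
Sk₂ < 0 ⇒ mean < median ⇒ left-skewed (negative skew).

-0.922, left-skewed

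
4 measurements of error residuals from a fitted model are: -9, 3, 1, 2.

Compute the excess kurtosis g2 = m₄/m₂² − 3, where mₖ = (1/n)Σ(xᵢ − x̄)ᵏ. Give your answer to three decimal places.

-0.723

x̄ = -0.7500
Σ(xᵢ − x̄)² = 92.7500 ⇒ m₂ = 23.18750
Σ(xᵢ − x̄)⁴ = 4896.8281 ⇒ m₄ = 1224.20703
m₂² = 537.66016
g2 = m₄/m₂² − 3 = 2.27692 − 3 ≈ -0.723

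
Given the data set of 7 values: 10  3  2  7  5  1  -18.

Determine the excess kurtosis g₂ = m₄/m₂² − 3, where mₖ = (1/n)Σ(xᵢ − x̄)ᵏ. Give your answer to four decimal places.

x̄ = 1.4286
Σ(xᵢ − x̄)² = 497.7143 ⇒ m₂ = 71.10204
Σ(xᵢ − x̄)⁴ = 149013.3528 ⇒ m₄ = 21287.62182
m₂² = 5055.50021
g₂ = m₄/m₂² − 3 = 4.21078 − 3 ≈ 1.2108

1.2108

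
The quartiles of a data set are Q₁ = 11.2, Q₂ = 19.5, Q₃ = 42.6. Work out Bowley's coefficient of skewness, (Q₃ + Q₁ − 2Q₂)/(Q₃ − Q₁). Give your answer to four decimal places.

numerator: Q₃ + Q₁ − 2Q₂ = 42.6 + 11.2 − 2×19.5 = 14.8000
denominator: Q₃ − Q₁ = 42.6 − 11.2 = 31.4000
Bowley skewness = 14.8000 / 31.4000 ≈ 0.4713

0.4713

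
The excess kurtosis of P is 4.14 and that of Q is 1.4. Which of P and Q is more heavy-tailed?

P

Higher excess kurtosis ⇒ heavier tails relative to the normal distribution.
4.14 vs 1.4: the larger is 4.14, so P has heavier tails.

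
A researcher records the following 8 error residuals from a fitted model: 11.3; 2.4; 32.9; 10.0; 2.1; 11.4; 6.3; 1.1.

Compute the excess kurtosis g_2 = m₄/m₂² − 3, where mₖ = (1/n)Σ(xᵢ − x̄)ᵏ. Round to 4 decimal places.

x̄ = 9.6875
Σ(xᵢ − x̄)² = 740.3488 ⇒ m₂ = 92.54359
Σ(xᵢ − x̄)⁴ = 302047.3049 ⇒ m₄ = 37755.91312
m₂² = 8564.31674
g_2 = m₄/m₂² − 3 = 4.40851 − 3 ≈ 1.4085

1.4085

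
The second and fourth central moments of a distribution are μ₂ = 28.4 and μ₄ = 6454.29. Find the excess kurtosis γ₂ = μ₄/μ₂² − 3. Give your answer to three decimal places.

μ₂² = 28.4² = 806.56000
μ₄/μ₂² = 6454.29 / 806.56000 = 8.00224
γ₂ = 8.00224 − 3 ≈ 5.002

5.002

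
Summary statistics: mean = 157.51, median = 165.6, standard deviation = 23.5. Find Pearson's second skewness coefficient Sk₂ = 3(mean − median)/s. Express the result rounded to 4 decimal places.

Sk₂ = 3(157.51 − 165.6) / 23.5 = 3 × -8.0900 / 23.5
    = -24.2700 / 23.5 ≈ -1.0328

-1.0328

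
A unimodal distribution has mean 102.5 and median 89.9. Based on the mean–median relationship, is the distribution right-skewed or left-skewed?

mean − median = 102.5 − 89.9 = 12.6
mean > median ⇒ the longer tail is on the right ⇒ right-skewed (positively skewed).

right-skewed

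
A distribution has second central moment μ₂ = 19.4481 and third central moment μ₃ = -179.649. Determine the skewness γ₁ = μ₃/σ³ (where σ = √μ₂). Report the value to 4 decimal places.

-2.0946

σ = √μ₂ = √19.4481 = 4.41000
σ³ = μ₂^(3/2) = 85.76612
γ₁ = μ₃/σ³ = -179.649 / 85.76612 ≈ -2.0946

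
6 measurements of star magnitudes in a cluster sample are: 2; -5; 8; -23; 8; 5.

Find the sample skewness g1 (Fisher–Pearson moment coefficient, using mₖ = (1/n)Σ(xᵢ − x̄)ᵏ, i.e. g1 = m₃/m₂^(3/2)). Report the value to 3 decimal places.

-1.221

x̄ = (2 - 5 + 8 - 23 + 8 + 5) / 6 = -0.8333
deviations (xᵢ − x̄): 2.8333, -4.1667, 8.8333, -22.1667, 8.8333, 5.8333
Σ(xᵢ − x̄)² = 706.8333 ⇒ m₂ = 706.8333/6 = 117.80556
Σ(xᵢ − x̄)³ = -9364.4444 ⇒ m₃ = -9364.4444/6 = -1560.74074
m₂^(3/2) = 117.80556^(1.5) = 1278.64109
g1 = m₃ / m₂^(3/2) = -1560.74074 / 1278.64109 ≈ -1.221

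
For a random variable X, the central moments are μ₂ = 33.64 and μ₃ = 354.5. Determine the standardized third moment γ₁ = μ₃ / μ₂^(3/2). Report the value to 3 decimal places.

1.817

σ = √μ₂ = √33.64 = 5.80000
σ³ = μ₂^(3/2) = 195.11200
γ₁ = μ₃/σ³ = 354.5 / 195.11200 ≈ 1.817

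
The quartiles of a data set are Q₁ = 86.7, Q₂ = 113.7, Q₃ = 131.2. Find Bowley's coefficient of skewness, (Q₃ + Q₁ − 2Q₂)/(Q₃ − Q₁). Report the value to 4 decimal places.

-0.2135

numerator: Q₃ + Q₁ − 2Q₂ = 131.2 + 86.7 − 2×113.7 = -9.5000
denominator: Q₃ − Q₁ = 131.2 − 86.7 = 44.5000
Bowley skewness = -9.5000 / 44.5000 ≈ -0.2135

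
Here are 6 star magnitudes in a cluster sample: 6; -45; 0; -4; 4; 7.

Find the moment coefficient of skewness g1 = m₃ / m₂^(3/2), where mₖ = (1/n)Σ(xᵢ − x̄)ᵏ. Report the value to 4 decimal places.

x̄ = (6 - 45 + 0 - 4 + 4 + 7) / 6 = -5.3333
deviations (xᵢ − x̄): 11.3333, -39.6667, 5.3333, 1.3333, 9.3333, 12.3333
Σ(xᵢ − x̄)² = 1971.3333 ⇒ m₂ = 1971.3333/6 = 328.55556
Σ(xᵢ − x̄)³ = -58114.4444 ⇒ m₃ = -58114.4444/6 = -9685.74074
m₂^(3/2) = 328.55556^(1.5) = 5955.43135
g1 = m₃ / m₂^(3/2) = -9685.74074 / 5955.43135 ≈ -1.6264

-1.6264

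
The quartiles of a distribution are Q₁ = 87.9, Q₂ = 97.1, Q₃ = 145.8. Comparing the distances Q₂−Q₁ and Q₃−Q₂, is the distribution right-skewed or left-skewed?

right-skewed

Q₂ − Q₁ = 9.2;  Q₃ − Q₂ = 48.7
Q₃ − Q₂ > Q₂ − Q₁ ⇒ the upper half is more spread out ⇒ right-skewed.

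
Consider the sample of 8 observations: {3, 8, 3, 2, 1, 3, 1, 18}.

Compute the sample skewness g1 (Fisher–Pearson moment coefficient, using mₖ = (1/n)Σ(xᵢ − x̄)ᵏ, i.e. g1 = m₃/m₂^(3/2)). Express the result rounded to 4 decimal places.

x̄ = (3 + 8 + 3 + 2 + 1 + 3 + 1 + 18) / 8 = 4.8750
deviations (xᵢ − x̄): -1.8750, 3.1250, -1.8750, -2.8750, -3.8750, -1.8750, -3.8750, 13.1250
Σ(xᵢ − x̄)² = 230.8750 ⇒ m₂ = 230.8750/8 = 28.85938
Σ(xᵢ − x̄)³ = 2131.5938 ⇒ m₃ = 2131.5938/8 = 266.44922
m₂^(3/2) = 28.85938^(1.5) = 155.03522
g1 = m₃ / m₂^(3/2) = 266.44922 / 155.03522 ≈ 1.7186

1.7186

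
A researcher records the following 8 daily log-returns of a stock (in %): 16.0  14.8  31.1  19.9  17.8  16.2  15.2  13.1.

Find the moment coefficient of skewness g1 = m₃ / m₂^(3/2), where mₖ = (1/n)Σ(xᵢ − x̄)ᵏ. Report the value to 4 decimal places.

x̄ = (16.0 + 14.8 + 31.1 + 19.9 + 17.8 + 16.2 + 15.2 + 13.1) / 8 = 18.0125
deviations (xᵢ − x̄): -2.0125, -3.2125, 13.0875, 1.8875, -0.2125, -1.8125, -2.8125, -4.9125
Σ(xᵢ − x̄)² = 224.5888 ⇒ m₂ = 224.5888/8 = 28.07359
Σ(xᵢ − x̄)³ = 2060.3189 ⇒ m₃ = 2060.3189/8 = 257.53986
m₂^(3/2) = 28.07359^(1.5) = 148.74659
g1 = m₃ / m₂^(3/2) = 257.53986 / 148.74659 ≈ 1.7314

1.7314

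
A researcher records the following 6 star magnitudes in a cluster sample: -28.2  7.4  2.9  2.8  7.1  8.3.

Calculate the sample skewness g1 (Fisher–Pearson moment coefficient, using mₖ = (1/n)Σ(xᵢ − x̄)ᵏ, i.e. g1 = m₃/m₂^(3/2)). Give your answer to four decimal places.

x̄ = (-28.2 + 7.4 + 2.9 + 2.8 + 7.1 + 8.3) / 6 = 0.0500
deviations (xᵢ − x̄): -28.2500, 7.3500, 2.8500, 2.7500, 7.0500, 8.2500
Σ(xᵢ − x̄)² = 985.5350 ⇒ m₂ = 985.5350/6 = 164.25583
Σ(xᵢ − x̄)³ = -21192.3360 ⇒ m₃ = -21192.3360/6 = -3532.05600
m₂^(3/2) = 164.25583^(1.5) = 2105.14106
g1 = m₃ / m₂^(3/2) = -3532.05600 / 2105.14106 ≈ -1.6778

-1.6778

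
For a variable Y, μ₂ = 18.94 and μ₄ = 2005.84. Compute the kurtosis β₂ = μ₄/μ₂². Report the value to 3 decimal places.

5.592

μ₂² = 18.94² = 358.72360
μ₄/μ₂² = 2005.84 / 358.72360 = 5.59160
β₂ ≈ 5.592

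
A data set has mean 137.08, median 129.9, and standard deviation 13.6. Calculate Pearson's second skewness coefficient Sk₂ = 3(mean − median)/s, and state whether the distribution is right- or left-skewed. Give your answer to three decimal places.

1.584, right-skewed

Sk₂ = 3(137.08 − 129.9) / 13.6 = 3 × 7.1800 / 13.6
    = 21.5400 / 13.6 ≈ 1.584
Sk₂ > 0 ⇒ mean > median ⇒ right-skewed (positive skew).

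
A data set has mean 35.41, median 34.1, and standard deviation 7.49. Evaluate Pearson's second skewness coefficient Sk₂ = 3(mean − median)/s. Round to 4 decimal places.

0.5247

Sk₂ = 3(35.41 − 34.1) / 7.49 = 3 × 1.3100 / 7.49
    = 3.9300 / 7.49 ≈ 0.5247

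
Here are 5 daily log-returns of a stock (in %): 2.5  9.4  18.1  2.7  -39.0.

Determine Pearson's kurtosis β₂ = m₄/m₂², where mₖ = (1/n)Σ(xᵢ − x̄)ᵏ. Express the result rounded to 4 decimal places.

2.8918

x̄ = -1.2600
Σ(xᵢ − x̄)² = 1942.5720 ⇒ m₂ = 388.51440
Σ(xᵢ − x̄)⁴ = 2182493.2096 ⇒ m₄ = 436498.64191
m₂² = 150943.43901
β₂ = m₄/m₂² = 436498.64191 / 150943.43901 ≈ 2.8918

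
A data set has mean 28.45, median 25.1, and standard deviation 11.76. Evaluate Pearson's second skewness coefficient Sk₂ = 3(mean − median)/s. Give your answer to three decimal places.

0.855

Sk₂ = 3(28.45 − 25.1) / 11.76 = 3 × 3.3500 / 11.76
    = 10.0500 / 11.76 ≈ 0.855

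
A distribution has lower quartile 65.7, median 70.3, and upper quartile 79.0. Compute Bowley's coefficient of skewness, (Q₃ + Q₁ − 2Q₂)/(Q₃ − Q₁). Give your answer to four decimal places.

0.3083

numerator: Q₃ + Q₁ − 2Q₂ = 79.0 + 65.7 − 2×70.3 = 4.1000
denominator: Q₃ − Q₁ = 79.0 − 65.7 = 13.3000
Bowley skewness = 4.1000 / 13.3000 ≈ 0.3083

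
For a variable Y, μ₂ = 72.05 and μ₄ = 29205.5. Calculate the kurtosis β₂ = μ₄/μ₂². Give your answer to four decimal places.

μ₂² = 72.05² = 5191.20250
μ₄/μ₂² = 29205.5 / 5191.20250 = 5.62596
β₂ ≈ 5.6260

5.6260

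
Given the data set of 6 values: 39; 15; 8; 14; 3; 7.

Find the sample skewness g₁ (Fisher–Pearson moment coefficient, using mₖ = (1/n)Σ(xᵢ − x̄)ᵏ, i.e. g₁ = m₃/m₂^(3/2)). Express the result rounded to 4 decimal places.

x̄ = (39 + 15 + 8 + 14 + 3 + 7) / 6 = 14.3333
deviations (xᵢ − x̄): 24.6667, 0.6667, -6.3333, -0.3333, -11.3333, -7.3333
Σ(xᵢ − x̄)² = 831.3333 ⇒ m₂ = 831.3333/6 = 138.55556
Σ(xᵢ − x̄)³ = 12904.4444 ⇒ m₃ = 12904.4444/6 = 2150.74074
m₂^(3/2) = 138.55556^(1.5) = 1630.93223
g₁ = m₃ / m₂^(3/2) = 2150.74074 / 1630.93223 ≈ 1.3187

1.3187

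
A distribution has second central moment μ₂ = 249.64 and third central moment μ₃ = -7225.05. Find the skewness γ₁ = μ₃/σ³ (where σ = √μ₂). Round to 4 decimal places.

σ = √μ₂ = √249.64 = 15.80000
σ³ = μ₂^(3/2) = 3944.31200
γ₁ = μ₃/σ³ = -7225.05 / 3944.31200 ≈ -1.8318

-1.8318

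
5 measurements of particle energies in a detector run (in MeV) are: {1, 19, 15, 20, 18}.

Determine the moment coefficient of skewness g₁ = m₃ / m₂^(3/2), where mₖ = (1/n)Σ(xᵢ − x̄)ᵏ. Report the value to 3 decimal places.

-1.301

x̄ = (1 + 19 + 15 + 20 + 18) / 5 = 14.6000
deviations (xᵢ − x̄): -13.6000, 4.4000, 0.4000, 5.4000, 3.4000
Σ(xᵢ − x̄)² = 245.2000 ⇒ m₂ = 245.2000/5 = 49.04000
Σ(xᵢ − x̄)³ = -2233.4400 ⇒ m₃ = -2233.4400/5 = -446.68800
m₂^(3/2) = 49.04000^(1.5) = 343.42009
g₁ = m₃ / m₂^(3/2) = -446.68800 / 343.42009 ≈ -1.301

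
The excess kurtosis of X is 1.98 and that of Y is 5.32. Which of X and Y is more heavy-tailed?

Y

Higher excess kurtosis ⇒ heavier tails relative to the normal distribution.
1.98 vs 5.32: the larger is 5.32, so Y has heavier tails.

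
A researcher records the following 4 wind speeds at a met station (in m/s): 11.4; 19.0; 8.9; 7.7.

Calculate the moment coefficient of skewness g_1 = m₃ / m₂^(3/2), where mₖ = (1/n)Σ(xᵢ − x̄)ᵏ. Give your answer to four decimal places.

x̄ = (11.4 + 19.0 + 8.9 + 7.7) / 4 = 11.7500
deviations (xᵢ − x̄): -0.3500, 7.2500, -2.8500, -4.0500
Σ(xᵢ − x̄)² = 77.2100 ⇒ m₂ = 77.2100/4 = 19.30250
Σ(xᵢ − x̄)³ = 291.4560 ⇒ m₃ = 291.4560/4 = 72.86400
m₂^(3/2) = 19.30250^(1.5) = 84.80478
g_1 = m₃ / m₂^(3/2) = 72.86400 / 84.80478 ≈ 0.8592

0.8592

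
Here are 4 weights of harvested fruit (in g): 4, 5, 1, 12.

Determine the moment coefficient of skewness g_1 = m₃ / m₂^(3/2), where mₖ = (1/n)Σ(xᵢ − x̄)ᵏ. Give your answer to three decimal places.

x̄ = (4 + 5 + 1 + 12) / 4 = 5.5000
deviations (xᵢ − x̄): -1.5000, -0.5000, -4.5000, 6.5000
Σ(xᵢ − x̄)² = 65.0000 ⇒ m₂ = 65.0000/4 = 16.25000
Σ(xᵢ − x̄)³ = 180.0000 ⇒ m₃ = 180.0000/4 = 45.00000
m₂^(3/2) = 16.25000^(1.5) = 65.50584
g_1 = m₃ / m₂^(3/2) = 45.00000 / 65.50584 ≈ 0.687

0.687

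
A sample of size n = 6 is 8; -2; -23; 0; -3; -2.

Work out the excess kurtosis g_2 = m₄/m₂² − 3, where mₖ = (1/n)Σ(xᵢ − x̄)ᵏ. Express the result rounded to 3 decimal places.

0.393

x̄ = -3.6667
Σ(xᵢ − x̄)² = 529.3333 ⇒ m₂ = 88.22222
Σ(xᵢ − x̄)⁴ = 158432.4444 ⇒ m₄ = 26405.40741
m₂² = 7783.16049
g_2 = m₄/m₂² − 3 = 3.39263 − 3 ≈ 0.393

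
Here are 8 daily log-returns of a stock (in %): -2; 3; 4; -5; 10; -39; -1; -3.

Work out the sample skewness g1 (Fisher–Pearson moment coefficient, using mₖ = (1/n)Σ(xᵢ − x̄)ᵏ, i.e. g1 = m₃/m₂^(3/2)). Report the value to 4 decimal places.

-1.7938

x̄ = (-2 + 3 + 4 - 5 + 10 - 39 - 1 - 3) / 8 = -4.1250
deviations (xᵢ − x̄): 2.1250, 7.1250, 8.1250, -0.8750, 14.1250, -34.8750, 3.1250, 1.1250
Σ(xᵢ − x̄)² = 1548.8750 ⇒ m₂ = 1548.8750/8 = 193.60938
Σ(xᵢ − x̄)³ = -38660.1563 ⇒ m₃ = -38660.1563/8 = -4832.51953
m₂^(3/2) = 193.60938^(1.5) = 2693.95027
g1 = m₃ / m₂^(3/2) = -4832.51953 / 2693.95027 ≈ -1.7938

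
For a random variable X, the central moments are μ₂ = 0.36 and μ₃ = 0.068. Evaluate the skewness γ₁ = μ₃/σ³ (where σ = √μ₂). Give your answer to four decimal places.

σ = √μ₂ = √0.36 = 0.60000
σ³ = μ₂^(3/2) = 0.21600
γ₁ = μ₃/σ³ = 0.068 / 0.21600 ≈ 0.3148

0.3148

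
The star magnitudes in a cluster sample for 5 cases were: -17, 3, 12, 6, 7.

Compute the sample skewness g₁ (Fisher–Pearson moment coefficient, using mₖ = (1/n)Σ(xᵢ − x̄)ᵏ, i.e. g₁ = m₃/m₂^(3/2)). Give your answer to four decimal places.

-1.1842

x̄ = (-17 + 3 + 12 + 6 + 7) / 5 = 2.2000
deviations (xᵢ − x̄): -19.2000, 0.8000, 9.8000, 3.8000, 4.8000
Σ(xᵢ − x̄)² = 502.8000 ⇒ m₂ = 502.8000/5 = 100.56000
Σ(xᵢ − x̄)³ = -5970.7200 ⇒ m₃ = -5970.7200/5 = -1194.14400
m₂^(3/2) = 100.56000^(1.5) = 1008.41175
g₁ = m₃ / m₂^(3/2) = -1194.14400 / 1008.41175 ≈ -1.1842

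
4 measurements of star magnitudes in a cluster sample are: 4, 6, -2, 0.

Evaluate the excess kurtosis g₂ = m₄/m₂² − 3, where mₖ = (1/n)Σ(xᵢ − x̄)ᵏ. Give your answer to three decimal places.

-1.640

x̄ = 2.0000
Σ(xᵢ − x̄)² = 40.0000 ⇒ m₂ = 10.00000
Σ(xᵢ − x̄)⁴ = 544.0000 ⇒ m₄ = 136.00000
m₂² = 100.00000
g₂ = m₄/m₂² − 3 = 1.36000 − 3 ≈ -1.640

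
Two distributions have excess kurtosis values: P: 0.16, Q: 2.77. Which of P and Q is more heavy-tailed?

Higher excess kurtosis ⇒ heavier tails relative to the normal distribution.
0.16 vs 2.77: the larger is 2.77, so Q has heavier tails.

Q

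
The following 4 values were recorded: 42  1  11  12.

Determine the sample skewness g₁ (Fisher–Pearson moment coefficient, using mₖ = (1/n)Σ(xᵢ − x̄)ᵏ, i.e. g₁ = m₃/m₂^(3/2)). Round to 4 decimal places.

x̄ = (42 + 1 + 11 + 12) / 4 = 16.5000
deviations (xᵢ − x̄): 25.5000, -15.5000, -5.5000, -4.5000
Σ(xᵢ − x̄)² = 941.0000 ⇒ m₂ = 941.0000/4 = 235.25000
Σ(xᵢ − x̄)³ = 12600.0000 ⇒ m₃ = 12600.0000/4 = 3150.00000
m₂^(3/2) = 235.25000^(1.5) = 3608.23195
g₁ = m₃ / m₂^(3/2) = 3150.00000 / 3608.23195 ≈ 0.8730

0.8730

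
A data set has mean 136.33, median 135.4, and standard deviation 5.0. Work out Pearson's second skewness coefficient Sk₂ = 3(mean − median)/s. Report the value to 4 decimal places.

Sk₂ = 3(136.33 − 135.4) / 5.0 = 3 × 0.9300 / 5.0
    = 2.7900 / 5.0 ≈ 0.5580

0.5580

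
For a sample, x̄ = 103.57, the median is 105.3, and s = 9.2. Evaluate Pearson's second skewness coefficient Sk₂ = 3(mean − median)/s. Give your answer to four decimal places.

Sk₂ = 3(103.57 − 105.3) / 9.2 = 3 × -1.7300 / 9.2
    = -5.1900 / 9.2 ≈ -0.5641

-0.5641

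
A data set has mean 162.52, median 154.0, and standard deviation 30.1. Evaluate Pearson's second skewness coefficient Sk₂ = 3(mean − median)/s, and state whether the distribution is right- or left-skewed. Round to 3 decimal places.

Sk₂ = 3(162.52 − 154.0) / 30.1 = 3 × 8.5200 / 30.1
    = 25.5600 / 30.1 ≈ 0.849
Sk₂ > 0 ⇒ mean > median ⇒ right-skewed (positive skew).

0.849, right-skewed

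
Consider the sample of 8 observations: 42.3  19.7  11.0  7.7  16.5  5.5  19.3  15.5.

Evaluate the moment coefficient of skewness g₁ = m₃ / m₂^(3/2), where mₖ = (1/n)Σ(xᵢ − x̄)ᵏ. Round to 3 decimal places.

1.358

x̄ = (42.3 + 19.7 + 11.0 + 7.7 + 16.5 + 5.5 + 19.3 + 15.5) / 8 = 17.1875
deviations (xᵢ − x̄): 25.1125, 2.5125, -6.1875, -9.4875, -0.6875, -11.6875, 2.1125, -1.6875
Σ(xᵢ − x̄)² = 909.6287 ⇒ m₂ = 909.6287/8 = 113.70359
Σ(xᵢ − x̄)³ = 13169.6761 ⇒ m₃ = 13169.6761/8 = 1646.20951
m₂^(3/2) = 113.70359^(1.5) = 1212.44288
g₁ = m₃ / m₂^(3/2) = 1646.20951 / 1212.44288 ≈ 1.358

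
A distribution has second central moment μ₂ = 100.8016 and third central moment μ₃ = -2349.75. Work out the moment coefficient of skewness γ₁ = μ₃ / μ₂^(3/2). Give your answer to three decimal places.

-2.322

σ = √μ₂ = √100.8016 = 10.04000
σ³ = μ₂^(3/2) = 1012.04806
γ₁ = μ₃/σ³ = -2349.75 / 1012.04806 ≈ -2.322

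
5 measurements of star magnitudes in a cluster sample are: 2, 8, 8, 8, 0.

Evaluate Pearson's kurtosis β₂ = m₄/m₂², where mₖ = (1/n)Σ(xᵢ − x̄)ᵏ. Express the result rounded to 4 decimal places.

x̄ = 5.2000
Σ(xᵢ − x̄)² = 60.8000 ⇒ m₂ = 12.16000
Σ(xᵢ − x̄)⁴ = 1020.4160 ⇒ m₄ = 204.08320
m₂² = 147.86560
β₂ = m₄/m₂² = 204.08320 / 147.86560 ≈ 1.3802

1.3802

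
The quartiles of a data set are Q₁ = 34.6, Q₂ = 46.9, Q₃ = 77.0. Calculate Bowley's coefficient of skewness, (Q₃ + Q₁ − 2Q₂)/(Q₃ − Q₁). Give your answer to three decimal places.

0.420

numerator: Q₃ + Q₁ − 2Q₂ = 77.0 + 34.6 − 2×46.9 = 17.8000
denominator: Q₃ − Q₁ = 77.0 − 34.6 = 42.4000
Bowley skewness = 17.8000 / 42.4000 ≈ 0.420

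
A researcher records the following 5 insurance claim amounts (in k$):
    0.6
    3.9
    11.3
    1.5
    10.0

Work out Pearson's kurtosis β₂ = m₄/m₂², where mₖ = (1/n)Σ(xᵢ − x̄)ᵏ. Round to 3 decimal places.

1.289

x̄ = 5.4600
Σ(xᵢ − x̄)² = 96.4520 ⇒ m₂ = 19.29040
Σ(xᵢ − x̄)⁴ = 2397.7505 ⇒ m₄ = 479.55010
m₂² = 372.11953
β₂ = m₄/m₂² = 479.55010 / 372.11953 ≈ 1.289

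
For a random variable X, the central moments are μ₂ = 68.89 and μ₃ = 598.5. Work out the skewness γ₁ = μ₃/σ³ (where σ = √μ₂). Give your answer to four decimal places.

1.0467

σ = √μ₂ = √68.89 = 8.30000
σ³ = μ₂^(3/2) = 571.78700
γ₁ = μ₃/σ³ = 598.5 / 571.78700 ≈ 1.0467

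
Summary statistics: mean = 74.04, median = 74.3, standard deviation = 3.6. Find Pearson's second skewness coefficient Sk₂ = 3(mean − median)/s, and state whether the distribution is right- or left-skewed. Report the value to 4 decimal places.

Sk₂ = 3(74.04 − 74.3) / 3.6 = 3 × -0.2600 / 3.6
    = -0.7800 / 3.6 ≈ -0.2167
Sk₂ < 0 ⇒ mean < median ⇒ left-skewed (negative skew).

-0.2167, left-skewed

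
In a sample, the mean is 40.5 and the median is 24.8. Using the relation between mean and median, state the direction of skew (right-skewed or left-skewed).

mean − median = 40.5 − 24.8 = 15.7
mean > median ⇒ the longer tail is on the right ⇒ right-skewed (positively skewed).

right-skewed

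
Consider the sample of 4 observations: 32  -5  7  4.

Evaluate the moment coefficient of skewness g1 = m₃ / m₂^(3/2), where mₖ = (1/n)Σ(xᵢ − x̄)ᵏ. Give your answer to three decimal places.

0.790

x̄ = (32 - 5 + 7 + 4) / 4 = 9.5000
deviations (xᵢ − x̄): 22.5000, -14.5000, -2.5000, -5.5000
Σ(xᵢ − x̄)² = 753.0000 ⇒ m₂ = 753.0000/4 = 188.25000
Σ(xᵢ − x̄)³ = 8160.0000 ⇒ m₃ = 8160.0000/4 = 2040.00000
m₂^(3/2) = 188.25000^(1.5) = 2582.86958
g1 = m₃ / m₂^(3/2) = 2040.00000 / 2582.86958 ≈ 0.790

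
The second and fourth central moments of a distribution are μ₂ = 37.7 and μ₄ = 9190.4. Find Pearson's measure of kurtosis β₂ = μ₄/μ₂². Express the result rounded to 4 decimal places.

μ₂² = 37.7² = 1421.29000
μ₄/μ₂² = 9190.4 / 1421.29000 = 6.46624
β₂ ≈ 6.4662

6.4662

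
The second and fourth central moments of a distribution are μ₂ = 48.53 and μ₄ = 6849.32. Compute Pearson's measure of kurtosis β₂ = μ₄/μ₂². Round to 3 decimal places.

μ₂² = 48.53² = 2355.16090
μ₄/μ₂² = 6849.32 / 2355.16090 = 2.90822
β₂ ≈ 2.908

2.908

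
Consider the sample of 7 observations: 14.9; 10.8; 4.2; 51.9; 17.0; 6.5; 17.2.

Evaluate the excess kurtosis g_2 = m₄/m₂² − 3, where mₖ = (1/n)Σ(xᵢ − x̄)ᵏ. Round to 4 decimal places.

x̄ = 17.5000
Σ(xᵢ − x̄)² = 1533.2400 ⇒ m₂ = 219.03429
Σ(xᵢ − x̄)⁴ = 1448332.8420 ⇒ m₄ = 206904.69171
m₂² = 47976.01832
g_2 = m₄/m₂² − 3 = 4.31267 − 3 ≈ 1.3127

1.3127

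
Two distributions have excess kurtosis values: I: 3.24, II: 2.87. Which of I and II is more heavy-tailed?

Higher excess kurtosis ⇒ heavier tails relative to the normal distribution.
3.24 vs 2.87: the larger is 3.24, so I has heavier tails.

I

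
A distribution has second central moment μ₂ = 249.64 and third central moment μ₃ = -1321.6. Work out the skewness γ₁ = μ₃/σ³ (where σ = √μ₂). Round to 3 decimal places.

σ = √μ₂ = √249.64 = 15.80000
σ³ = μ₂^(3/2) = 3944.31200
γ₁ = μ₃/σ³ = -1321.6 / 3944.31200 ≈ -0.335

-0.335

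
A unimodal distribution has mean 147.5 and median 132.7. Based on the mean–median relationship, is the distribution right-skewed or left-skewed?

mean − median = 147.5 − 132.7 = 14.8
mean > median ⇒ the longer tail is on the right ⇒ right-skewed (positively skewed).

right-skewed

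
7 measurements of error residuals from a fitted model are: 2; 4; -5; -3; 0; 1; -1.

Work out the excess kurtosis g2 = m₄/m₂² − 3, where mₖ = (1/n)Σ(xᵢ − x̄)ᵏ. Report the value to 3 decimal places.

-0.913

x̄ = -0.2857
Σ(xᵢ − x̄)² = 55.4286 ⇒ m₂ = 7.91837
Σ(xᵢ − x̄)⁴ = 915.8601 ⇒ m₄ = 130.83715
m₂² = 62.70054
g2 = m₄/m₂² − 3 = 2.08670 − 3 ≈ -0.913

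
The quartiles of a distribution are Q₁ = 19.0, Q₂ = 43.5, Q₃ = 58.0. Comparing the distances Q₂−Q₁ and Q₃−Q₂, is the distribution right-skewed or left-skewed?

left-skewed

Q₂ − Q₁ = 24.5;  Q₃ − Q₂ = 14.5
Q₂ − Q₁ > Q₃ − Q₂ ⇒ the lower half is more spread out ⇒ left-skewed.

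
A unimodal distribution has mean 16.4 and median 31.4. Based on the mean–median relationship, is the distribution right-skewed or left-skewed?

mean − median = 16.4 − 31.4 = -15.0
mean < median ⇒ the longer tail is on the left ⇒ left-skewed (negatively skewed).

left-skewed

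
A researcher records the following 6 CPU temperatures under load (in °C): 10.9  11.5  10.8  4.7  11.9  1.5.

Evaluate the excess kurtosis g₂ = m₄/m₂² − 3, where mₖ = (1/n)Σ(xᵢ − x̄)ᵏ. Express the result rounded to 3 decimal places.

x̄ = 8.5500
Σ(xᵢ − x̄)² = 95.0350 ⇒ m₂ = 15.83917
Σ(xᵢ − x̄)⁴ = 2947.8499 ⇒ m₄ = 491.30832
m₂² = 250.87920
g₂ = m₄/m₂² − 3 = 1.95835 − 3 ≈ -1.042

-1.042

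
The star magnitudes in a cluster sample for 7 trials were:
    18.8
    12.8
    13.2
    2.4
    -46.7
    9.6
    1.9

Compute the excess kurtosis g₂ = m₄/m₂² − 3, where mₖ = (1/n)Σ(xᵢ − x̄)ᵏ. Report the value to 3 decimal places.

x̄ = 1.7143
Σ(xᵢ − x̄)² = 2953.3686 ⇒ m₂ = 421.90980
Σ(xᵢ − x̄)⁴ = 5615660.4686 ⇒ m₄ = 802237.20980
m₂² = 178007.87589
g₂ = m₄/m₂² − 3 = 4.50675 − 3 ≈ 1.507

1.507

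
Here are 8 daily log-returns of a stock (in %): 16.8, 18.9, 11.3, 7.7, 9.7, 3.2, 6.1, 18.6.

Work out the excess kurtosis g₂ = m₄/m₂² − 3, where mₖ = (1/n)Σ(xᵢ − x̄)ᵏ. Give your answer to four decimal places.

x̄ = 11.5375
Σ(xᵢ − x̄)² = 249.0188 ⇒ m₂ = 31.12734
Σ(xᵢ − x̄)⁴ = 12127.8181 ⇒ m₄ = 1515.97726
m₂² = 968.91153
g₂ = m₄/m₂² − 3 = 1.56462 − 3 ≈ -1.4354

-1.4354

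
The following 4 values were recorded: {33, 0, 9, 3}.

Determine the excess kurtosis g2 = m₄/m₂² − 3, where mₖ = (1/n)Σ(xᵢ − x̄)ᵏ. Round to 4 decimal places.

-0.8394

x̄ = 11.2500
Σ(xᵢ − x̄)² = 672.7500 ⇒ m₂ = 168.18750
Σ(xᵢ − x̄)⁴ = 244464.3281 ⇒ m₄ = 61116.08203
m₂² = 28287.03516
g2 = m₄/m₂² − 3 = 2.16057 − 3 ≈ -0.8394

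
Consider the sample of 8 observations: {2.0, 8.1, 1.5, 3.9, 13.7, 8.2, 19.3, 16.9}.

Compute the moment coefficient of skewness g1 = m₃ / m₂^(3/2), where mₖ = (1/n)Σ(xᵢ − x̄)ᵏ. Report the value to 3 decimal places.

0.291

x̄ = (2.0 + 8.1 + 1.5 + 3.9 + 13.7 + 8.2 + 19.3 + 16.9) / 8 = 9.2000
deviations (xᵢ − x̄): -7.2000, -1.1000, -7.7000, -5.3000, 4.5000, -1.0000, 10.1000, 7.7000
Σ(xᵢ − x̄)² = 322.9800 ⇒ m₂ = 322.9800/8 = 40.37250
Σ(xᵢ − x̄)³ = 596.9700 ⇒ m₃ = 596.9700/8 = 74.62125
m₂^(3/2) = 40.37250^(1.5) = 256.52427
g1 = m₃ / m₂^(3/2) = 74.62125 / 256.52427 ≈ 0.291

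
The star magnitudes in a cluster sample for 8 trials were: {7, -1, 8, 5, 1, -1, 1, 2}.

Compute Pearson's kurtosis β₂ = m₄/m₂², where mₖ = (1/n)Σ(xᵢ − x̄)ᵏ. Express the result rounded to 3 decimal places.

x̄ = 2.7500
Σ(xᵢ − x̄)² = 85.5000 ⇒ m₂ = 10.68750
Σ(xᵢ − x̄)⁴ = 1526.1563 ⇒ m₄ = 190.76953
m₂² = 114.22266
β₂ = m₄/m₂² = 190.76953 / 114.22266 ≈ 1.670

1.670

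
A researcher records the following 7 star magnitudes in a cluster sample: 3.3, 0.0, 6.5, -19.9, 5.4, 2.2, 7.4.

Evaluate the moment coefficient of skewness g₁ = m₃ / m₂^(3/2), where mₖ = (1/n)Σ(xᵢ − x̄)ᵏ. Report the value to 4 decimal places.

x̄ = (3.3 + 0.0 + 6.5 - 19.9 + 5.4 + 2.2 + 7.4) / 7 = 0.7000
deviations (xᵢ − x̄): 2.6000, -0.7000, 5.8000, -20.6000, 4.7000, 1.5000, 6.7000
Σ(xᵢ − x̄)² = 534.4800 ⇒ m₂ = 534.4800/7 = 76.35429
Σ(xᵢ − x̄)³ = -8121.5100 ⇒ m₃ = -8121.5100/7 = -1160.21571
m₂^(3/2) = 76.35429^(1.5) = 667.19092
g₁ = m₃ / m₂^(3/2) = -1160.21571 / 667.19092 ≈ -1.7390

-1.7390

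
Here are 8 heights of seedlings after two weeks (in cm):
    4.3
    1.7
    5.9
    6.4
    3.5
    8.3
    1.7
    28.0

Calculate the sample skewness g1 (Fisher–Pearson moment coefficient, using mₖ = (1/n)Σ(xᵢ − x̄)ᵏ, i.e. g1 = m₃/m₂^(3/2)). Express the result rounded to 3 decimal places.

1.957

x̄ = (4.3 + 1.7 + 5.9 + 6.4 + 3.5 + 8.3 + 1.7 + 28.0) / 8 = 7.4750
deviations (xᵢ − x̄): -3.1750, -5.7750, -1.5750, -1.0750, -3.9750, 0.8250, -5.7750, 20.5250
Σ(xᵢ − x̄)² = 518.1750 ⇒ m₂ = 518.1750/8 = 64.77187
Σ(xᵢ − x̄)³ = 8162.0812 ⇒ m₃ = 8162.0812/8 = 1020.26016
m₂^(3/2) = 64.77187^(1.5) = 521.29037
g1 = m₃ / m₂^(3/2) = 1020.26016 / 521.29037 ≈ 1.957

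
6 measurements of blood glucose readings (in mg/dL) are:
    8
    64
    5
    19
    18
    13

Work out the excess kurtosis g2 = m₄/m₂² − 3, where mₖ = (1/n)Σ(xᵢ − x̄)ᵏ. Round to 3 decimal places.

0.766

x̄ = 21.1667
Σ(xᵢ − x̄)² = 2350.8333 ⇒ m₂ = 391.80556
Σ(xᵢ − x̄)⁴ = 3469038.1528 ⇒ m₄ = 578173.02546
m₂² = 153511.59336
g2 = m₄/m₂² − 3 = 3.76632 − 3 ≈ 0.766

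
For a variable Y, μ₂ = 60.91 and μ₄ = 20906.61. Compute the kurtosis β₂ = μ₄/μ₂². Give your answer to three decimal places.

μ₂² = 60.91² = 3710.02810
μ₄/μ₂² = 20906.61 / 3710.02810 = 5.63516
β₂ ≈ 5.635

5.635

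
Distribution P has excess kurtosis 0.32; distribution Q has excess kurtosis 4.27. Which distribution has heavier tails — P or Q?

Q

Higher excess kurtosis ⇒ heavier tails relative to the normal distribution.
0.32 vs 4.27: the larger is 4.27, so Q has heavier tails.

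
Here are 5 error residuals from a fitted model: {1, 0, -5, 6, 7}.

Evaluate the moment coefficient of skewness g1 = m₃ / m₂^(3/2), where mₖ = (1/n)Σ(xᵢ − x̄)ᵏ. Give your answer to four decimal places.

x̄ = (1 + 0 - 5 + 6 + 7) / 5 = 1.8000
deviations (xᵢ − x̄): -0.8000, -1.8000, -6.8000, 4.2000, 5.2000
Σ(xᵢ − x̄)² = 94.8000 ⇒ m₂ = 94.8000/5 = 18.96000
Σ(xᵢ − x̄)³ = -106.0800 ⇒ m₃ = -106.0800/5 = -21.21600
m₂^(3/2) = 18.96000^(1.5) = 82.55768
g1 = m₃ / m₂^(3/2) = -21.21600 / 82.55768 ≈ -0.2570

-0.2570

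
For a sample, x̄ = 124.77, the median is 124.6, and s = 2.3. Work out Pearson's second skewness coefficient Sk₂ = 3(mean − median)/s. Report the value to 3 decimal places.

0.222

Sk₂ = 3(124.77 − 124.6) / 2.3 = 3 × 0.1700 / 2.3
    = 0.5100 / 2.3 ≈ 0.222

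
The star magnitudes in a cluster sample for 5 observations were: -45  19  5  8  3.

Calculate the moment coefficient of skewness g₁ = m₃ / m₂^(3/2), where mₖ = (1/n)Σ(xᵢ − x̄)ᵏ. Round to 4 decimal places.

-1.2574

x̄ = (-45 + 19 + 5 + 8 + 3) / 5 = -2.0000
deviations (xᵢ − x̄): -43.0000, 21.0000, 7.0000, 10.0000, 5.0000
Σ(xᵢ − x̄)² = 2464.0000 ⇒ m₂ = 2464.0000/5 = 492.80000
Σ(xᵢ − x̄)³ = -68778.0000 ⇒ m₃ = -68778.0000/5 = -13755.60000
m₂^(3/2) = 492.80000^(1.5) = 10939.71603
g₁ = m₃ / m₂^(3/2) = -13755.60000 / 10939.71603 ≈ -1.2574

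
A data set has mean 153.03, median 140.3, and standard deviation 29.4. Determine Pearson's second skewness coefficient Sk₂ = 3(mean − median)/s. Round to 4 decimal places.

Sk₂ = 3(153.03 − 140.3) / 29.4 = 3 × 12.7300 / 29.4
    = 38.1900 / 29.4 ≈ 1.2990

1.2990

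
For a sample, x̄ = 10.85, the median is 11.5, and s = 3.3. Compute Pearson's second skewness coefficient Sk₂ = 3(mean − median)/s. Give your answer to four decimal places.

Sk₂ = 3(10.85 − 11.5) / 3.3 = 3 × -0.6500 / 3.3
    = -1.9500 / 3.3 ≈ -0.5909

-0.5909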